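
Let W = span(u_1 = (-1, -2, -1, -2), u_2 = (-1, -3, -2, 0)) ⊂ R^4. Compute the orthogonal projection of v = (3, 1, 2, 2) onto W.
proj_W(v) = (65/59, 131/59, 66/59, 128/59)

Set up U = [u_1 | ... | u_2] ∈ R^(4×2). The projector onto W = col(U) is P = U (U^T U)^(-1) U^T.
Compute U^T U =
  [10, 9]
  [9, 14],
and U^T v = (-11, -10).
Solve U^T U · c = U^T v for the coefficients: c = (-64/59, -1/59). The projection is proj_W(v) = U c.
Check: (v - proj_W(v)) · u_1 = 0  (should be 0).
Check: (v - proj_W(v)) · u_2 = 0  (should be 0).
Result: proj_W(v) = (65/59, 131/59, 66/59, 128/59).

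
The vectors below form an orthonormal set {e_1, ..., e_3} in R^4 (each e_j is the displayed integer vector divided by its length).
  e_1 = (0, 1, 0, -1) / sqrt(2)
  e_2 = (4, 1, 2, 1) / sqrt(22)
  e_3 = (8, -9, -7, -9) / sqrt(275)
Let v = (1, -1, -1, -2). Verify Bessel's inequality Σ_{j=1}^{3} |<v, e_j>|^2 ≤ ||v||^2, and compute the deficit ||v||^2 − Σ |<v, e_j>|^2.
Σ |<v, e_j>|^2 = 174/25; ||v||^2 = 7; deficit = 1/25

Write each e_j = u_j / sqrt(<u_j, u_j>) where u_j is the displayed integer vector. Then <v, e_j> = <v, u_j> / sqrt(<u_j, u_j>), so |<v, e_j>|^2 = <v, u_j>^2 / <u_j, u_j>.
Coefficients: <v, e_1> = 1/sqrt(2), <v, e_2> = -1/sqrt(22), <v, e_3> = 42/sqrt(275).
Square and sum: Σ |<v, e_j>|^2 = 174/25.
Compute ||v||^2 = v·v = 7.
Deficit = 7 − 174/25 = 1/25 ≥ 0, confirming Bessel's inequality. (The deficit equals ||v − Σ <v,e_j> e_j||^2, the squared distance from v to span{e_j}.)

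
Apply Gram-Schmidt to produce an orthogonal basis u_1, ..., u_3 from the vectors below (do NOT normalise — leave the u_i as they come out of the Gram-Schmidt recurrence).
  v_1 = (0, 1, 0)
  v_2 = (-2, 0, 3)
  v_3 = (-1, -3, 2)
Orthogonal basis:
  u_1 = (0, 1, 0)
  u_2 = (-2, 0, 3)
  u_3 = (3/13, 0, 2/13)

Apply the Gram-Schmidt recurrence
  u_1 = v_1
  u_i = v_i − Σ_{j<i} ((v_i · u_j) / (u_j · u_j)) · u_j.

Step by step this gives:
  u_1 = (0, 1, 0)
  u_2 = (-2, 0, 3)
  u_3 = (3/13, 0, 2/13)

Orthogonality check:
  u_2 · u_1 = 0 (should be 0)
  u_3 · u_1 = 0 (should be 0)
  u_3 · u_2 = 0 (should be 0)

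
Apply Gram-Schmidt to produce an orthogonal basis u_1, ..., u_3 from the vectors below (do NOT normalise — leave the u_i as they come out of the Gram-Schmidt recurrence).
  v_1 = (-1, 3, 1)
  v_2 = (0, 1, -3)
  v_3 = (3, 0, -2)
Orthogonal basis:
  u_1 = (-1, 3, 1)
  u_2 = (0, 1, -3)
  u_3 = (28/11, 42/55, 14/55)

Apply the Gram-Schmidt recurrence
  u_1 = v_1
  u_i = v_i − Σ_{j<i} ((v_i · u_j) / (u_j · u_j)) · u_j.

Step by step this gives:
  u_1 = (-1, 3, 1)
  u_2 = (0, 1, -3)
  u_3 = (28/11, 42/55, 14/55)

Orthogonality check:
  u_2 · u_1 = 0 (should be 0)
  u_3 · u_1 = 0 (should be 0)
  u_3 · u_2 = 0 (should be 0)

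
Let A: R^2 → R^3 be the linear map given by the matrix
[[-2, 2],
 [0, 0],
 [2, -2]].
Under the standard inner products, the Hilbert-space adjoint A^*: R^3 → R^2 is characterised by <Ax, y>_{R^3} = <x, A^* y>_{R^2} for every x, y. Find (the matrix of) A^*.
A^* = A^T =
[[-2, 0, 2],
 [2, 0, -2]]

For real matrices with standard dot products, the defining identity <Ax, y> = <x, A^* y> gives (Ax)^T y = x^T (A^*) y, i.e. x^T A^T y = x^T (A^*) y. Since this holds for all x, y, we must have A^* = A^T. Therefore
A^* =
[[-2, 0, 2],
 [2, 0, -2]].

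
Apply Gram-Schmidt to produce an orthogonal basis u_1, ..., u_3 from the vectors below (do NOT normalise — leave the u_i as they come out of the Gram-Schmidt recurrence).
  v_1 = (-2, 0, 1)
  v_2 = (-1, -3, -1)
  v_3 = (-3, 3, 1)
Orthogonal basis:
  u_1 = (-2, 0, 1)
  u_2 = (-3/5, -3, -6/5)
  u_3 = (-2/3, 2/3, -4/3)

Apply the Gram-Schmidt recurrence
  u_1 = v_1
  u_i = v_i − Σ_{j<i} ((v_i · u_j) / (u_j · u_j)) · u_j.

Step by step this gives:
  u_1 = (-2, 0, 1)
  u_2 = (-3/5, -3, -6/5)
  u_3 = (-2/3, 2/3, -4/3)

Orthogonality check:
  u_2 · u_1 = 0 (should be 0)
  u_3 · u_1 = 0 (should be 0)
  u_3 · u_2 = 0 (should be 0)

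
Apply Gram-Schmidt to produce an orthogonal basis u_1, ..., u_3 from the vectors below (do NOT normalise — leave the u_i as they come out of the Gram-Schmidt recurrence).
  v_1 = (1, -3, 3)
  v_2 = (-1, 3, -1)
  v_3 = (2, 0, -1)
Orthogonal basis:
  u_1 = (1, -3, 3)
  u_2 = (-6/19, 18/19, 20/19)
  u_3 = (9/5, 3/5, 0)

Apply the Gram-Schmidt recurrence
  u_1 = v_1
  u_i = v_i − Σ_{j<i} ((v_i · u_j) / (u_j · u_j)) · u_j.

Step by step this gives:
  u_1 = (1, -3, 3)
  u_2 = (-6/19, 18/19, 20/19)
  u_3 = (9/5, 3/5, 0)

Orthogonality check:
  u_2 · u_1 = 0 (should be 0)
  u_3 · u_1 = 0 (should be 0)
  u_3 · u_2 = 0 (should be 0)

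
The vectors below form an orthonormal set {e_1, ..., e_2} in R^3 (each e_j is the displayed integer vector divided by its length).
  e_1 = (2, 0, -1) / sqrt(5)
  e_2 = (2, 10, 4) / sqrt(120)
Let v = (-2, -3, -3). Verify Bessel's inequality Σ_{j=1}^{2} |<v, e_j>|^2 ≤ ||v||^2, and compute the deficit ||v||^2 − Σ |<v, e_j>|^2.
Σ |<v, e_j>|^2 = 107/6; ||v||^2 = 22; deficit = 25/6

Write each e_j = u_j / sqrt(<u_j, u_j>) where u_j is the displayed integer vector. Then <v, e_j> = <v, u_j> / sqrt(<u_j, u_j>), so |<v, e_j>|^2 = <v, u_j>^2 / <u_j, u_j>.
Coefficients: <v, e_1> = -1/sqrt(5), <v, e_2> = -46/sqrt(120).
Square and sum: Σ |<v, e_j>|^2 = 107/6.
Compute ||v||^2 = v·v = 22.
Deficit = 22 − 107/6 = 25/6 ≥ 0, confirming Bessel's inequality. (The deficit equals ||v − Σ <v,e_j> e_j||^2, the squared distance from v to span{e_j}.)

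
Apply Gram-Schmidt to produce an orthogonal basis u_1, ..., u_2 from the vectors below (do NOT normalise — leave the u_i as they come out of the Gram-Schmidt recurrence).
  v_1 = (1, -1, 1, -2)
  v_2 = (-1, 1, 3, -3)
Orthogonal basis:
  u_1 = (1, -1, 1, -2)
  u_2 = (-2, 2, 2, -1)

Apply the Gram-Schmidt recurrence
  u_1 = v_1
  u_i = v_i − Σ_{j<i} ((v_i · u_j) / (u_j · u_j)) · u_j.

Step by step this gives:
  u_1 = (1, -1, 1, -2)
  u_2 = (-2, 2, 2, -1)

Orthogonality check:
  u_2 · u_1 = 0 (should be 0)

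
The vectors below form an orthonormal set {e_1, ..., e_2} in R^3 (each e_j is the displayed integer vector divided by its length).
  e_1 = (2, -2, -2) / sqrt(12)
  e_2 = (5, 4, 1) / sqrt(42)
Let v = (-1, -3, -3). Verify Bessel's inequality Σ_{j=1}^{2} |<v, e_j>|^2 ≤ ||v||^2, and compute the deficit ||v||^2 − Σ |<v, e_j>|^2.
Σ |<v, e_j>|^2 = 125/7; ||v||^2 = 19; deficit = 8/7

Write each e_j = u_j / sqrt(<u_j, u_j>) where u_j is the displayed integer vector. Then <v, e_j> = <v, u_j> / sqrt(<u_j, u_j>), so |<v, e_j>|^2 = <v, u_j>^2 / <u_j, u_j>.
Coefficients: <v, e_1> = 10/sqrt(12), <v, e_2> = -20/sqrt(42).
Square and sum: Σ |<v, e_j>|^2 = 125/7.
Compute ||v||^2 = v·v = 19.
Deficit = 19 − 125/7 = 8/7 ≥ 0, confirming Bessel's inequality. (The deficit equals ||v − Σ <v,e_j> e_j||^2, the squared distance from v to span{e_j}.)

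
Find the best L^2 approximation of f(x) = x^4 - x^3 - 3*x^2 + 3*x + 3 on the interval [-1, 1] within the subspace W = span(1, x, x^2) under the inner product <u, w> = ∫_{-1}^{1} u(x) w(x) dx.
g(x) = -15*x^2/7 + 12*x/5 + 102/35

The best approximation g ∈ W is the orthogonal projection of f onto W. Writing g = a_0 + a_1 x + a_2 x^2, the coefficients solve the normal equations G · a = b where
  G_{ij} = <φ_i, φ_j> and b_i = <f, φ_i>, with φ_0 = 1, φ_1 = x, φ_2 = x^2.
G =
  [2, 0, 2/3]
  [0, 2/3, 0]
  [2/3, 0, 2/5],
b = (22/5, 8/5, 38/35).
Solving gives a_0 = 102/35, a_1 = 12/5, a_2 = -15/7, so
  g(x) = -15*x^2/7 + 12*x/5 + 102/35.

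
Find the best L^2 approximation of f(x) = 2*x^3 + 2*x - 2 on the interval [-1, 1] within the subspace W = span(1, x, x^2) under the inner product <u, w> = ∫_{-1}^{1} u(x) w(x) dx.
g(x) = 16*x/5 - 2

The best approximation g ∈ W is the orthogonal projection of f onto W. Writing g = a_0 + a_1 x + a_2 x^2, the coefficients solve the normal equations G · a = b where
  G_{ij} = <φ_i, φ_j> and b_i = <f, φ_i>, with φ_0 = 1, φ_1 = x, φ_2 = x^2.
G =
  [2, 0, 2/3]
  [0, 2/3, 0]
  [2/3, 0, 2/5],
b = (-4, 32/15, -4/3).
Solving gives a_0 = -2, a_1 = 16/5, a_2 = 0, so
  g(x) = 16*x/5 - 2.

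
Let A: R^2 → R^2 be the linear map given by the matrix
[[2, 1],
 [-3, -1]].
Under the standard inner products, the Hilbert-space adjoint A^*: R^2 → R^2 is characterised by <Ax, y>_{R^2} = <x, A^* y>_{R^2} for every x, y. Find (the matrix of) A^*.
A^* = A^T =
[[2, -3],
 [1, -1]]

For real matrices with standard dot products, the defining identity <Ax, y> = <x, A^* y> gives (Ax)^T y = x^T (A^*) y, i.e. x^T A^T y = x^T (A^*) y. Since this holds for all x, y, we must have A^* = A^T. Therefore
A^* =
[[2, -3],
 [1, -1]].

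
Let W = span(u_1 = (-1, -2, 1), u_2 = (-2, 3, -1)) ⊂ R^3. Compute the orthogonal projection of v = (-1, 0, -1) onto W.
proj_W(v) = (-51/59, 24/59, -3/59)

Set up U = [u_1 | ... | u_2] ∈ R^(3×2). The projector onto W = col(U) is P = U (U^T U)^(-1) U^T.
Compute U^T U =
  [6, -5]
  [-5, 14],
and U^T v = (0, 3).
Solve U^T U · c = U^T v for the coefficients: c = (15/59, 18/59). The projection is proj_W(v) = U c.
Check: (v - proj_W(v)) · u_1 = 0  (should be 0).
Check: (v - proj_W(v)) · u_2 = 0  (should be 0).
Result: proj_W(v) = (-51/59, 24/59, -3/59).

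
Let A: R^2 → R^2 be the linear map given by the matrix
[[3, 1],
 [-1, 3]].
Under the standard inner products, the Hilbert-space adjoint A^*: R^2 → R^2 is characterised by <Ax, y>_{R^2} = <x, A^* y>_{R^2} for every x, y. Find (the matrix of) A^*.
A^* = A^T =
[[3, -1],
 [1, 3]]

For real matrices with standard dot products, the defining identity <Ax, y> = <x, A^* y> gives (Ax)^T y = x^T (A^*) y, i.e. x^T A^T y = x^T (A^*) y. Since this holds for all x, y, we must have A^* = A^T. Therefore
A^* =
[[3, -1],
 [1, 3]].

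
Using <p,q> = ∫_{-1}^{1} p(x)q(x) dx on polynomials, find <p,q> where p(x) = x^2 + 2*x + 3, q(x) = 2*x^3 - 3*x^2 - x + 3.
<p,q> = 196/15

Expand the product: p(x)·q(x) = 2*x^5 + x^4 - x^3 - 8*x^2 + 3*x + 9.
∫_{-1}^{1} of each monomial x^k gives [2/(k+1) if k even, 0 if k odd]. Integrating term-by-term (or equivalently evaluating the antiderivative F(x) = x^6/3 + x^5/5 - x^4/4 - 8*x^3/3 + 3*x^2/2 + 9*x at the endpoints):
  F(1) − F(−1) = 487/60 − (-99/20) = 196/15.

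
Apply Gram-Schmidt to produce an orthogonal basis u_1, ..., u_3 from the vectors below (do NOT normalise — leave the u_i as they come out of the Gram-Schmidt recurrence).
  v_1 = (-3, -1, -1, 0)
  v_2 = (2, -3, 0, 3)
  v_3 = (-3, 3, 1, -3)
Orthogonal basis:
  u_1 = (-3, -1, -1, 0)
  u_2 = (13/11, -36/11, -3/11, 3)
  u_3 = (-87/233, -10/233, 271/233, 48/233)

Apply the Gram-Schmidt recurrence
  u_1 = v_1
  u_i = v_i − Σ_{j<i} ((v_i · u_j) / (u_j · u_j)) · u_j.

Step by step this gives:
  u_1 = (-3, -1, -1, 0)
  u_2 = (13/11, -36/11, -3/11, 3)
  u_3 = (-87/233, -10/233, 271/233, 48/233)

Orthogonality check:
  u_2 · u_1 = 0 (should be 0)
  u_3 · u_1 = 0 (should be 0)
  u_3 · u_2 = 0 (should be 0)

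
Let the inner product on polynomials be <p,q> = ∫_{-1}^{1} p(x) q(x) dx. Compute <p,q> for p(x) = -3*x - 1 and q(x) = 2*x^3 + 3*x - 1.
<p,q> = -32/5

Expand the product: p(x)·q(x) = -6*x^4 - 2*x^3 - 9*x^2 + 1.
∫_{-1}^{1} of each monomial x^k gives [2/(k+1) if k even, 0 if k odd]. Integrating term-by-term (or equivalently evaluating the antiderivative F(x) = -6*x^5/5 - x^4/2 - 3*x^3 + x at the endpoints):
  F(1) − F(−1) = -37/10 − (27/10) = -32/5.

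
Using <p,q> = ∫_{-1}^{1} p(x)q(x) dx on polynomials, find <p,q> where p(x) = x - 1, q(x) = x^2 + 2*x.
<p,q> = 2/3

Expand the product: p(x)·q(x) = x^3 + x^2 - 2*x.
∫_{-1}^{1} of each monomial x^k gives [2/(k+1) if k even, 0 if k odd]. Integrating term-by-term (or equivalently evaluating the antiderivative F(x) = x^4/4 + x^3/3 - x^2 at the endpoints):
  F(1) − F(−1) = -5/12 − (-13/12) = 2/3.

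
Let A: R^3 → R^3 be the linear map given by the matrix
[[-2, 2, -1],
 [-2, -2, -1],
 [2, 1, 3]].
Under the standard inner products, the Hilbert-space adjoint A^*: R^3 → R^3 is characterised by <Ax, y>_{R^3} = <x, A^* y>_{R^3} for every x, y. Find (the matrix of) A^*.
A^* = A^T =
[[-2, -2, 2],
 [2, -2, 1],
 [-1, -1, 3]]

For real matrices with standard dot products, the defining identity <Ax, y> = <x, A^* y> gives (Ax)^T y = x^T (A^*) y, i.e. x^T A^T y = x^T (A^*) y. Since this holds for all x, y, we must have A^* = A^T. Therefore
A^* =
[[-2, -2, 2],
 [2, -2, 1],
 [-1, -1, 3]].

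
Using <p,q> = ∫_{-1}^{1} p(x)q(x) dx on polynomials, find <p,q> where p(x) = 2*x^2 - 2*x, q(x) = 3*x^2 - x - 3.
<p,q> = -4/15

Expand the product: p(x)·q(x) = 6*x^4 - 8*x^3 - 4*x^2 + 6*x.
∫_{-1}^{1} of each monomial x^k gives [2/(k+1) if k even, 0 if k odd]. Integrating term-by-term (or equivalently evaluating the antiderivative F(x) = 6*x^5/5 - 2*x^4 - 4*x^3/3 + 3*x^2 at the endpoints):
  F(1) − F(−1) = 13/15 − (17/15) = -4/15.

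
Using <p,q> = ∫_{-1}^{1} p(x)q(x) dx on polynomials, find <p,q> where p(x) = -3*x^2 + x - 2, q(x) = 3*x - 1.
<p,q> = 8

Expand the product: p(x)·q(x) = -9*x^3 + 6*x^2 - 7*x + 2.
∫_{-1}^{1} of each monomial x^k gives [2/(k+1) if k even, 0 if k odd]. Integrating term-by-term (or equivalently evaluating the antiderivative F(x) = -9*x^4/4 + 2*x^3 - 7*x^2/2 + 2*x at the endpoints):
  F(1) − F(−1) = -7/4 − (-39/4) = 8.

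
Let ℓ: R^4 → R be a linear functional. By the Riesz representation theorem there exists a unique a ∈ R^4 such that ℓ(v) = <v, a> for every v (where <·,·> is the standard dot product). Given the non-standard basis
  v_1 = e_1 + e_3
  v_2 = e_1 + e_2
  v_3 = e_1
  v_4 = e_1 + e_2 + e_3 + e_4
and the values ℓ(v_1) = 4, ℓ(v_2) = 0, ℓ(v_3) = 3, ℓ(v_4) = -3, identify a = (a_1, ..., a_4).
a = (3, -3, 1, -4)

Write a = (a_1, ..., a_4) in the standard basis. For each basis vector v_i, ℓ(v_i) = <v_i, a> is a linear equation in the a_j's. Collect the n equations into a matrix system V a = ℓ, where row i of V is v_i (expressed in the standard basis). Since V is invertible (lower-triangular with 1s on the diagonal, up to permutation), solve by back-substitution:
  V =
[[1, 0, 1, 0],
 [1, 1, 0, 0],
 [1, 0, 0, 0],
 [1, 1, 1, 1]]
  V a = (4, 0, 3, -3)
Solving gives a = (3, -3, 1, -4).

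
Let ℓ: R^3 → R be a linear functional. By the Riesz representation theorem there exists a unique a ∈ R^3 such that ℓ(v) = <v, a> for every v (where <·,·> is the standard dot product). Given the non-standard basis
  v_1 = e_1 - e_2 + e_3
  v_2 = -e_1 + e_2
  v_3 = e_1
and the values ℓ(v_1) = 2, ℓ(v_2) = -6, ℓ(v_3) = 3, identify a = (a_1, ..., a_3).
a = (3, -3, -4)

Write a = (a_1, ..., a_3) in the standard basis. For each basis vector v_i, ℓ(v_i) = <v_i, a> is a linear equation in the a_j's. Collect the n equations into a matrix system V a = ℓ, where row i of V is v_i (expressed in the standard basis). Since V is invertible (lower-triangular with 1s on the diagonal, up to permutation), solve by back-substitution:
  V =
[[1, -1, 1],
 [-1, 1, 0],
 [1, 0, 0]]
  V a = (2, -6, 3)
Solving gives a = (3, -3, -4).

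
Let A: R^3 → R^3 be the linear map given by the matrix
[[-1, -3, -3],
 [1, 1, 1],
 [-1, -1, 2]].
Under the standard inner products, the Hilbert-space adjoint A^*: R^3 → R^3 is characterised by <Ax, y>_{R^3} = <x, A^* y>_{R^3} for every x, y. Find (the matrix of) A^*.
A^* = A^T =
[[-1, 1, -1],
 [-3, 1, -1],
 [-3, 1, 2]]

For real matrices with standard dot products, the defining identity <Ax, y> = <x, A^* y> gives (Ax)^T y = x^T (A^*) y, i.e. x^T A^T y = x^T (A^*) y. Since this holds for all x, y, we must have A^* = A^T. Therefore
A^* =
[[-1, 1, -1],
 [-3, 1, -1],
 [-3, 1, 2]].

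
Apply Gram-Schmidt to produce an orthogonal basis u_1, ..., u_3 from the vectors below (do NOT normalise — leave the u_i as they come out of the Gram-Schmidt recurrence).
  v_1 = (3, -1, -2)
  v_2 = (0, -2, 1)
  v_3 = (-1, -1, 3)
Orthogonal basis:
  u_1 = (3, -1, -2)
  u_2 = (0, -2, 1)
  u_3 = (5/7, 3/7, 6/7)

Apply the Gram-Schmidt recurrence
  u_1 = v_1
  u_i = v_i − Σ_{j<i} ((v_i · u_j) / (u_j · u_j)) · u_j.

Step by step this gives:
  u_1 = (3, -1, -2)
  u_2 = (0, -2, 1)
  u_3 = (5/7, 3/7, 6/7)

Orthogonality check:
  u_2 · u_1 = 0 (should be 0)
  u_3 · u_1 = 0 (should be 0)
  u_3 · u_2 = 0 (should be 0)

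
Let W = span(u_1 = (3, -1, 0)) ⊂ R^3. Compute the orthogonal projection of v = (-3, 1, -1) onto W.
proj_W(v) = (-3, 1, 0)

Set up U = [u_1 | ... | u_1] ∈ R^(3×1). The projector onto W = col(U) is P = U (U^T U)^(-1) U^T.
Compute U^T U =
  [10],
and U^T v = (-10).
Solve U^T U · c = U^T v for the coefficients: c = (-1). The projection is proj_W(v) = U c.
Check: (v - proj_W(v)) · u_1 = 0  (should be 0).
Result: proj_W(v) = (-3, 1, 0).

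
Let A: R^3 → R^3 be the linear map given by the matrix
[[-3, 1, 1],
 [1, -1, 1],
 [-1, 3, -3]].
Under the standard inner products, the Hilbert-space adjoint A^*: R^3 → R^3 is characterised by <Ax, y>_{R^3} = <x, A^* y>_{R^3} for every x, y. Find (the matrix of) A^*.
A^* = A^T =
[[-3, 1, -1],
 [1, -1, 3],
 [1, 1, -3]]

For real matrices with standard dot products, the defining identity <Ax, y> = <x, A^* y> gives (Ax)^T y = x^T (A^*) y, i.e. x^T A^T y = x^T (A^*) y. Since this holds for all x, y, we must have A^* = A^T. Therefore
A^* =
[[-3, 1, -1],
 [1, -1, 3],
 [1, 1, -3]].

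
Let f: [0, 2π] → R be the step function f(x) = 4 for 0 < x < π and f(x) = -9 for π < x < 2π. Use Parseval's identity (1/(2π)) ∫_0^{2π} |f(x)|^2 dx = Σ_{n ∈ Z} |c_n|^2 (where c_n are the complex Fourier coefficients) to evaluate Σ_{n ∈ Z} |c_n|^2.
Σ |c_n|^2 = 97/2

Parseval equates the L^2 energy of f (normalised by 1/(2π)) with the ℓ^2 sum of its Fourier coefficients: (1/(2π)) ∫_0^{2π} |f|^2 = Σ |c_n|^2.
Compute the left side: (1/(2π)) [∫_0^π 4^2 dx + ∫_π^{2π} (-9)^2 dx] = (1/(2π)) · (16π + 81π) = (16 + 81)/2 = 97/2.
So Σ_{n ∈ Z} |c_n|^2 = 97/2.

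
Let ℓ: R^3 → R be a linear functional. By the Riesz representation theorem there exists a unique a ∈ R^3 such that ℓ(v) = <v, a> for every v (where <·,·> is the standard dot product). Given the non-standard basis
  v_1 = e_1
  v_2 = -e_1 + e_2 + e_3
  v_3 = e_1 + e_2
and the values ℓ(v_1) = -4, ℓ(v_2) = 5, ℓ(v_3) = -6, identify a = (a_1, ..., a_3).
a = (-4, -2, 3)

Write a = (a_1, ..., a_3) in the standard basis. For each basis vector v_i, ℓ(v_i) = <v_i, a> is a linear equation in the a_j's. Collect the n equations into a matrix system V a = ℓ, where row i of V is v_i (expressed in the standard basis). Since V is invertible (lower-triangular with 1s on the diagonal, up to permutation), solve by back-substitution:
  V =
[[1, 0, 0],
 [-1, 1, 1],
 [1, 1, 0]]
  V a = (-4, 5, -6)
Solving gives a = (-4, -2, 3).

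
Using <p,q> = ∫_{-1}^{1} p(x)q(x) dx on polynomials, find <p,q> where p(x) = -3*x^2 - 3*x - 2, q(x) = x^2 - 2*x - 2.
<p,q> = 202/15

Expand the product: p(x)·q(x) = -3*x^4 + 3*x^3 + 10*x^2 + 10*x + 4.
∫_{-1}^{1} of each monomial x^k gives [2/(k+1) if k even, 0 if k odd]. Integrating term-by-term (or equivalently evaluating the antiderivative F(x) = -3*x^5/5 + 3*x^4/4 + 10*x^3/3 + 5*x^2 + 4*x at the endpoints):
  F(1) − F(−1) = 749/60 − (-59/60) = 202/15.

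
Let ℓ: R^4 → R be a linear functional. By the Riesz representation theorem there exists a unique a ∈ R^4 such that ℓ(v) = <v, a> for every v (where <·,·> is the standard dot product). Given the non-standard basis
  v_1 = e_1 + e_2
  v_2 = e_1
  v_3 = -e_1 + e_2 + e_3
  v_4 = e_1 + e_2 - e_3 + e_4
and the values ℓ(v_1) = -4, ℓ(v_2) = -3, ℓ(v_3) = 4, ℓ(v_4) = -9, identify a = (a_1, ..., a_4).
a = (-3, -1, 2, -3)

Write a = (a_1, ..., a_4) in the standard basis. For each basis vector v_i, ℓ(v_i) = <v_i, a> is a linear equation in the a_j's. Collect the n equations into a matrix system V a = ℓ, where row i of V is v_i (expressed in the standard basis). Since V is invertible (lower-triangular with 1s on the diagonal, up to permutation), solve by back-substitution:
  V =
[[1, 1, 0, 0],
 [1, 0, 0, 0],
 [-1, 1, 1, 0],
 [1, 1, -1, 1]]
  V a = (-4, -3, 4, -9)
Solving gives a = (-3, -1, 2, -3).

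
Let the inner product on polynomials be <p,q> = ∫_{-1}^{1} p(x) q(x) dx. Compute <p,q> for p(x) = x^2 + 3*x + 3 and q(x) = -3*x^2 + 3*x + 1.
<p,q> = 82/15

Expand the product: p(x)·q(x) = -3*x^4 - 6*x^3 + x^2 + 12*x + 3.
∫_{-1}^{1} of each monomial x^k gives [2/(k+1) if k even, 0 if k odd]. Integrating term-by-term (or equivalently evaluating the antiderivative F(x) = -3*x^5/5 - 3*x^4/2 + x^3/3 + 6*x^2 + 3*x at the endpoints):
  F(1) − F(−1) = 217/30 − (53/30) = 82/15.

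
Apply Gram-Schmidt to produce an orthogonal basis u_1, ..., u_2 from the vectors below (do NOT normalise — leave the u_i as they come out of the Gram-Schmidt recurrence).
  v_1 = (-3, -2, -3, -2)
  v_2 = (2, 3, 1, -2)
Orthogonal basis:
  u_1 = (-3, -2, -3, -2)
  u_2 = (19/26, 28/13, -7/26, -37/13)

Apply the Gram-Schmidt recurrence
  u_1 = v_1
  u_i = v_i − Σ_{j<i} ((v_i · u_j) / (u_j · u_j)) · u_j.

Step by step this gives:
  u_1 = (-3, -2, -3, -2)
  u_2 = (19/26, 28/13, -7/26, -37/13)

Orthogonality check:
  u_2 · u_1 = 0 (should be 0)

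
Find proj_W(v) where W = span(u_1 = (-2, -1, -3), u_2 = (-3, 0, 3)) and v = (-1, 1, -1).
proj_W(v) = (-20/27, -8/27, -20/27)

Set up U = [u_1 | ... | u_2] ∈ R^(3×2). The projector onto W = col(U) is P = U (U^T U)^(-1) U^T.
Compute U^T U =
  [14, -3]
  [-3, 18],
and U^T v = (4, 0).
Solve U^T U · c = U^T v for the coefficients: c = (8/27, 4/81). The projection is proj_W(v) = U c.
Check: (v - proj_W(v)) · u_1 = 0  (should be 0).
Check: (v - proj_W(v)) · u_2 = 0  (should be 0).
Result: proj_W(v) = (-20/27, -8/27, -20/27).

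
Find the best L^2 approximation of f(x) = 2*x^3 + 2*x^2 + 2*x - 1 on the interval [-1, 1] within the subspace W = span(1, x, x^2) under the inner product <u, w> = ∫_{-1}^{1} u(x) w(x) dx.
g(x) = 2*x^2 + 16*x/5 - 1

The best approximation g ∈ W is the orthogonal projection of f onto W. Writing g = a_0 + a_1 x + a_2 x^2, the coefficients solve the normal equations G · a = b where
  G_{ij} = <φ_i, φ_j> and b_i = <f, φ_i>, with φ_0 = 1, φ_1 = x, φ_2 = x^2.
G =
  [2, 0, 2/3]
  [0, 2/3, 0]
  [2/3, 0, 2/5],
b = (-2/3, 32/15, 2/15).
Solving gives a_0 = -1, a_1 = 16/5, a_2 = 2, so
  g(x) = 2*x^2 + 16*x/5 - 1.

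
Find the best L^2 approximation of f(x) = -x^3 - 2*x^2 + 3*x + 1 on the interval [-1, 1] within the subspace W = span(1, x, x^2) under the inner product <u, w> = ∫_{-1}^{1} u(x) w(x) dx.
g(x) = -2*x^2 + 12*x/5 + 1

The best approximation g ∈ W is the orthogonal projection of f onto W. Writing g = a_0 + a_1 x + a_2 x^2, the coefficients solve the normal equations G · a = b where
  G_{ij} = <φ_i, φ_j> and b_i = <f, φ_i>, with φ_0 = 1, φ_1 = x, φ_2 = x^2.
G =
  [2, 0, 2/3]
  [0, 2/3, 0]
  [2/3, 0, 2/5],
b = (2/3, 8/5, -2/15).
Solving gives a_0 = 1, a_1 = 12/5, a_2 = -2, so
  g(x) = -2*x^2 + 12*x/5 + 1.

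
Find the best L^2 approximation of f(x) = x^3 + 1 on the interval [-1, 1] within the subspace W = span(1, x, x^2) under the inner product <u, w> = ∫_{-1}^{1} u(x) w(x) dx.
g(x) = 3*x/5 + 1

The best approximation g ∈ W is the orthogonal projection of f onto W. Writing g = a_0 + a_1 x + a_2 x^2, the coefficients solve the normal equations G · a = b where
  G_{ij} = <φ_i, φ_j> and b_i = <f, φ_i>, with φ_0 = 1, φ_1 = x, φ_2 = x^2.
G =
  [2, 0, 2/3]
  [0, 2/3, 0]
  [2/3, 0, 2/5],
b = (2, 2/5, 2/3).
Solving gives a_0 = 1, a_1 = 3/5, a_2 = 0, so
  g(x) = 3*x/5 + 1.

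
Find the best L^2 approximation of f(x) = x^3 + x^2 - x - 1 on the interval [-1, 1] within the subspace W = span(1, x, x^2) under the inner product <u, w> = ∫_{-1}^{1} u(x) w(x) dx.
g(x) = x^2 - 2*x/5 - 1

The best approximation g ∈ W is the orthogonal projection of f onto W. Writing g = a_0 + a_1 x + a_2 x^2, the coefficients solve the normal equations G · a = b where
  G_{ij} = <φ_i, φ_j> and b_i = <f, φ_i>, with φ_0 = 1, φ_1 = x, φ_2 = x^2.
G =
  [2, 0, 2/3]
  [0, 2/3, 0]
  [2/3, 0, 2/5],
b = (-4/3, -4/15, -4/15).
Solving gives a_0 = -1, a_1 = -2/5, a_2 = 1, so
  g(x) = x^2 - 2*x/5 - 1.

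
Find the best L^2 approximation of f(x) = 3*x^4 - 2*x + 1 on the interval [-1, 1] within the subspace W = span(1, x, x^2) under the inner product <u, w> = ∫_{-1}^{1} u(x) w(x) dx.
g(x) = 18*x^2/7 - 2*x + 26/35

The best approximation g ∈ W is the orthogonal projection of f onto W. Writing g = a_0 + a_1 x + a_2 x^2, the coefficients solve the normal equations G · a = b where
  G_{ij} = <φ_i, φ_j> and b_i = <f, φ_i>, with φ_0 = 1, φ_1 = x, φ_2 = x^2.
G =
  [2, 0, 2/3]
  [0, 2/3, 0]
  [2/3, 0, 2/5],
b = (16/5, -4/3, 32/21).
Solving gives a_0 = 26/35, a_1 = -2, a_2 = 18/7, so
  g(x) = 18*x^2/7 - 2*x + 26/35.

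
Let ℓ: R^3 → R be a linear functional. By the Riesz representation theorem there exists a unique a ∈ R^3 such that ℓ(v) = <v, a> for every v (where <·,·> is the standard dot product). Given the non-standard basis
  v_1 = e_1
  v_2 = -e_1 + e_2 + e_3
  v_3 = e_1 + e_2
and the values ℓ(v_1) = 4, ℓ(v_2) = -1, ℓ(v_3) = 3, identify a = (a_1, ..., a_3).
a = (4, -1, 4)

Write a = (a_1, ..., a_3) in the standard basis. For each basis vector v_i, ℓ(v_i) = <v_i, a> is a linear equation in the a_j's. Collect the n equations into a matrix system V a = ℓ, where row i of V is v_i (expressed in the standard basis). Since V is invertible (lower-triangular with 1s on the diagonal, up to permutation), solve by back-substitution:
  V =
[[1, 0, 0],
 [-1, 1, 1],
 [1, 1, 0]]
  V a = (4, -1, 3)
Solving gives a = (4, -1, 4).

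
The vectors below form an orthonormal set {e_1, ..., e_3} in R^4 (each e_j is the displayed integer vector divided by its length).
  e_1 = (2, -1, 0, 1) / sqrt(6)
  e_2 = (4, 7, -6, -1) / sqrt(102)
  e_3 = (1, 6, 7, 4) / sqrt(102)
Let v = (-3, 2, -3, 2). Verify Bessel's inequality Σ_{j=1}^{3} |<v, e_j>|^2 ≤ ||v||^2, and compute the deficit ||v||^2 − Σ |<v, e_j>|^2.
Σ |<v, e_j>|^2 = 28/3; ||v||^2 = 26; deficit = 50/3

Write each e_j = u_j / sqrt(<u_j, u_j>) where u_j is the displayed integer vector. Then <v, e_j> = <v, u_j> / sqrt(<u_j, u_j>), so |<v, e_j>|^2 = <v, u_j>^2 / <u_j, u_j>.
Coefficients: <v, e_1> = -6/sqrt(6), <v, e_2> = 18/sqrt(102), <v, e_3> = -4/sqrt(102).
Square and sum: Σ |<v, e_j>|^2 = 28/3.
Compute ||v||^2 = v·v = 26.
Deficit = 26 − 28/3 = 50/3 ≥ 0, confirming Bessel's inequality. (The deficit equals ||v − Σ <v,e_j> e_j||^2, the squared distance from v to span{e_j}.)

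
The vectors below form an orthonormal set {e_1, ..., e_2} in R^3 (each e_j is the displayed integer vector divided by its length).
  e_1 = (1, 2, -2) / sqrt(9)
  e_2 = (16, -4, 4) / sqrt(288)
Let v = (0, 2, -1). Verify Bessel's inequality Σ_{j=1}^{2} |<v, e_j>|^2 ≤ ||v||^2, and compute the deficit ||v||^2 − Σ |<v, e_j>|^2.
Σ |<v, e_j>|^2 = 9/2; ||v||^2 = 5; deficit = 1/2

Write each e_j = u_j / sqrt(<u_j, u_j>) where u_j is the displayed integer vector. Then <v, e_j> = <v, u_j> / sqrt(<u_j, u_j>), so |<v, e_j>|^2 = <v, u_j>^2 / <u_j, u_j>.
Coefficients: <v, e_1> = 6/sqrt(9), <v, e_2> = -12/sqrt(288).
Square and sum: Σ |<v, e_j>|^2 = 9/2.
Compute ||v||^2 = v·v = 5.
Deficit = 5 − 9/2 = 1/2 ≥ 0, confirming Bessel's inequality. (The deficit equals ||v − Σ <v,e_j> e_j||^2, the squared distance from v to span{e_j}.)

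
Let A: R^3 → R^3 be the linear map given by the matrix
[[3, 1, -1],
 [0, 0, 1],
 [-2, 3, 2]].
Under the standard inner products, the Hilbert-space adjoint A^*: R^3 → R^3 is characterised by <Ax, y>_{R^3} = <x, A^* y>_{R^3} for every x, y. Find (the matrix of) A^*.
A^* = A^T =
[[3, 0, -2],
 [1, 0, 3],
 [-1, 1, 2]]

For real matrices with standard dot products, the defining identity <Ax, y> = <x, A^* y> gives (Ax)^T y = x^T (A^*) y, i.e. x^T A^T y = x^T (A^*) y. Since this holds for all x, y, we must have A^* = A^T. Therefore
A^* =
[[3, 0, -2],
 [1, 0, 3],
 [-1, 1, 2]].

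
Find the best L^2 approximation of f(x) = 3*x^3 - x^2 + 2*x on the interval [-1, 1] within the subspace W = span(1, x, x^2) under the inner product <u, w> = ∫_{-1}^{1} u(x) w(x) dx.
g(x) = -x^2 + 19*x/5

The best approximation g ∈ W is the orthogonal projection of f onto W. Writing g = a_0 + a_1 x + a_2 x^2, the coefficients solve the normal equations G · a = b where
  G_{ij} = <φ_i, φ_j> and b_i = <f, φ_i>, with φ_0 = 1, φ_1 = x, φ_2 = x^2.
G =
  [2, 0, 2/3]
  [0, 2/3, 0]
  [2/3, 0, 2/5],
b = (-2/3, 38/15, -2/5).
Solving gives a_0 = 0, a_1 = 19/5, a_2 = -1, so
  g(x) = -x^2 + 19*x/5.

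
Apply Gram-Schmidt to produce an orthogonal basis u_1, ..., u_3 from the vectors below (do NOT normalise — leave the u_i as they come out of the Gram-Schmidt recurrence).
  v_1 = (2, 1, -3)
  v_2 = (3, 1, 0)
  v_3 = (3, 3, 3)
Orthogonal basis:
  u_1 = (2, 1, -3)
  u_2 = (2, 1/2, 3/2)
  u_3 = (-9/13, 27/13, 3/13)

Apply the Gram-Schmidt recurrence
  u_1 = v_1
  u_i = v_i − Σ_{j<i} ((v_i · u_j) / (u_j · u_j)) · u_j.

Step by step this gives:
  u_1 = (2, 1, -3)
  u_2 = (2, 1/2, 3/2)
  u_3 = (-9/13, 27/13, 3/13)

Orthogonality check:
  u_2 · u_1 = 0 (should be 0)
  u_3 · u_1 = 0 (should be 0)
  u_3 · u_2 = 0 (should be 0)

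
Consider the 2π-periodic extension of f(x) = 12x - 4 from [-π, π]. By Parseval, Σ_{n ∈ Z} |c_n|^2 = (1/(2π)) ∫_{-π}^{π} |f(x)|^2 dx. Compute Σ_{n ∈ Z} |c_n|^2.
Σ |c_n|^2 = 48π^2 + 16

Expand and integrate term by term over [-π, π]:
  ∫ (12x)^2 dx = 144·(2π^3/3); ∫ 2·12·(-4)·x dx = 0 (odd integrand); ∫ (-4)^2 dx = 16·2π.
So (1/(2π)) ∫_{-π}^{π} (12x - 4)^2 dx = 144π^2/3 + 16 = 48π^2 + 16.
Parseval ⇒ Σ |c_n|^2 = 48π^2 + 16.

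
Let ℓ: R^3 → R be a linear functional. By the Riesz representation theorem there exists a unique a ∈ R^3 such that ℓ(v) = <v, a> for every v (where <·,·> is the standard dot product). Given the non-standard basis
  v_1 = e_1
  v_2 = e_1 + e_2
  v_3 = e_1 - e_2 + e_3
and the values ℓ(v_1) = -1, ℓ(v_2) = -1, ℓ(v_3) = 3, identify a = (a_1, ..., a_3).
a = (-1, 0, 4)

Write a = (a_1, ..., a_3) in the standard basis. For each basis vector v_i, ℓ(v_i) = <v_i, a> is a linear equation in the a_j's. Collect the n equations into a matrix system V a = ℓ, where row i of V is v_i (expressed in the standard basis). Since V is invertible (lower-triangular with 1s on the diagonal, up to permutation), solve by back-substitution:
  V =
[[1, 0, 0],
 [1, 1, 0],
 [1, -1, 1]]
  V a = (-1, -1, 3)
Solving gives a = (-1, 0, 4).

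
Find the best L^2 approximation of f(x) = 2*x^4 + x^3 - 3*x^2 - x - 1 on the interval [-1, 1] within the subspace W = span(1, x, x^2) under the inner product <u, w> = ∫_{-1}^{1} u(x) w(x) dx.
g(x) = -9*x^2/7 - 2*x/5 - 41/35

The best approximation g ∈ W is the orthogonal projection of f onto W. Writing g = a_0 + a_1 x + a_2 x^2, the coefficients solve the normal equations G · a = b where
  G_{ij} = <φ_i, φ_j> and b_i = <f, φ_i>, with φ_0 = 1, φ_1 = x, φ_2 = x^2.
G =
  [2, 0, 2/3]
  [0, 2/3, 0]
  [2/3, 0, 2/5],
b = (-16/5, -4/15, -136/105).
Solving gives a_0 = -41/35, a_1 = -2/5, a_2 = -9/7, so
  g(x) = -9*x^2/7 - 2*x/5 - 41/35.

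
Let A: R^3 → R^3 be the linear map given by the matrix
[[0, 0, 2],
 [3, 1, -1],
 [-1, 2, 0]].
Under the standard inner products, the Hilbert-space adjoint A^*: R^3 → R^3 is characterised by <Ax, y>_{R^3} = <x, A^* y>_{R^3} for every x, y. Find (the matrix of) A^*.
A^* = A^T =
[[0, 3, -1],
 [0, 1, 2],
 [2, -1, 0]]

For real matrices with standard dot products, the defining identity <Ax, y> = <x, A^* y> gives (Ax)^T y = x^T (A^*) y, i.e. x^T A^T y = x^T (A^*) y. Since this holds for all x, y, we must have A^* = A^T. Therefore
A^* =
[[0, 3, -1],
 [0, 1, 2],
 [2, -1, 0]].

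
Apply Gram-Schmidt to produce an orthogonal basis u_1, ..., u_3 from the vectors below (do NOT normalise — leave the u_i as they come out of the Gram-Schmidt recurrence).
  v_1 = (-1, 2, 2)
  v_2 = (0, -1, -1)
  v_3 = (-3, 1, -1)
Orthogonal basis:
  u_1 = (-1, 2, 2)
  u_2 = (-4/9, -1/9, -1/9)
  u_3 = (0, 1, -1)

Apply the Gram-Schmidt recurrence
  u_1 = v_1
  u_i = v_i − Σ_{j<i} ((v_i · u_j) / (u_j · u_j)) · u_j.

Step by step this gives:
  u_1 = (-1, 2, 2)
  u_2 = (-4/9, -1/9, -1/9)
  u_3 = (0, 1, -1)

Orthogonality check:
  u_2 · u_1 = 0 (should be 0)
  u_3 · u_1 = 0 (should be 0)
  u_3 · u_2 = 0 (should be 0)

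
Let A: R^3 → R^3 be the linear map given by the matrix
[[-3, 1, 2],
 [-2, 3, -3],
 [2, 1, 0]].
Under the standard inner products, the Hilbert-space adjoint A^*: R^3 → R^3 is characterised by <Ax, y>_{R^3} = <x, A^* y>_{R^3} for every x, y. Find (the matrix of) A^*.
A^* = A^T =
[[-3, -2, 2],
 [1, 3, 1],
 [2, -3, 0]]

For real matrices with standard dot products, the defining identity <Ax, y> = <x, A^* y> gives (Ax)^T y = x^T (A^*) y, i.e. x^T A^T y = x^T (A^*) y. Since this holds for all x, y, we must have A^* = A^T. Therefore
A^* =
[[-3, -2, 2],
 [1, 3, 1],
 [2, -3, 0]].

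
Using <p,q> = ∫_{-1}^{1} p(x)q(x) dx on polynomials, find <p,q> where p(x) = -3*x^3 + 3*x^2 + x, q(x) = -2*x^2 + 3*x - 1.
<p,q> = -6

Expand the product: p(x)·q(x) = 6*x^5 - 15*x^4 + 10*x^3 - x.
∫_{-1}^{1} of each monomial x^k gives [2/(k+1) if k even, 0 if k odd]. Integrating term-by-term (or equivalently evaluating the antiderivative F(x) = x^6 - 3*x^5 + 5*x^4/2 - x^2/2 at the endpoints):
  F(1) − F(−1) = 0 − (6) = -6.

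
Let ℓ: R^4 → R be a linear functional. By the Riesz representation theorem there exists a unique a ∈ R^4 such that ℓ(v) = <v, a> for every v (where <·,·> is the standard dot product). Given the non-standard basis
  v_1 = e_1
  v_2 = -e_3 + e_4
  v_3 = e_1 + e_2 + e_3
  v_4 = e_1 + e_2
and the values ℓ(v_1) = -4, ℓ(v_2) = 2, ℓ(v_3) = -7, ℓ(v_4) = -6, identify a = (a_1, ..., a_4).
a = (-4, -2, -1, 1)

Write a = (a_1, ..., a_4) in the standard basis. For each basis vector v_i, ℓ(v_i) = <v_i, a> is a linear equation in the a_j's. Collect the n equations into a matrix system V a = ℓ, where row i of V is v_i (expressed in the standard basis). Since V is invertible (lower-triangular with 1s on the diagonal, up to permutation), solve by back-substitution:
  V =
[[1, 0, 0, 0],
 [0, 0, -1, 1],
 [1, 1, 1, 0],
 [1, 1, 0, 0]]
  V a = (-4, 2, -7, -6)
Solving gives a = (-4, -2, -1, 1).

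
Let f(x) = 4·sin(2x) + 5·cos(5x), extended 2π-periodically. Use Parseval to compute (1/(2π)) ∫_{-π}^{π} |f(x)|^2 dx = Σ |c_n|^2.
Σ |c_n|^2 = 41/2

Expand |f|^2 and use orthogonality of {sin(nx), cos(mx)} on [-π, π]:
  ∫_{-π}^{π} sin(nx)^2 dx = π, ∫ cos(mx)^2 dx = π, and cross terms integrate to 0.
So ∫_{-π}^{π} f(x)^2 dx = 4^2 · π + 5^2 · π = (16 + 25)π.
Divide by 2π: (16 + 25)/2 = 41/2.
By Parseval, this equals Σ |c_n|^2.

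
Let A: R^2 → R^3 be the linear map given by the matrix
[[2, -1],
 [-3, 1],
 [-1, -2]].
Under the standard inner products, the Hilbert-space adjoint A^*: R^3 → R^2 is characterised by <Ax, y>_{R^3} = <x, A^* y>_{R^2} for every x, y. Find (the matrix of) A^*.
A^* = A^T =
[[2, -3, -1],
 [-1, 1, -2]]

For real matrices with standard dot products, the defining identity <Ax, y> = <x, A^* y> gives (Ax)^T y = x^T (A^*) y, i.e. x^T A^T y = x^T (A^*) y. Since this holds for all x, y, we must have A^* = A^T. Therefore
A^* =
[[2, -3, -1],
 [-1, 1, -2]].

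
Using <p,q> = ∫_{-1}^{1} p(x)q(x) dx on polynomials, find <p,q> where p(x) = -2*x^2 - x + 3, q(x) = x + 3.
<p,q> = 40/3

Expand the product: p(x)·q(x) = -2*x^3 - 7*x^2 + 9.
∫_{-1}^{1} of each monomial x^k gives [2/(k+1) if k even, 0 if k odd]. Integrating term-by-term (or equivalently evaluating the antiderivative F(x) = -x^4/2 - 7*x^3/3 + 9*x at the endpoints):
  F(1) − F(−1) = 37/6 − (-43/6) = 40/3.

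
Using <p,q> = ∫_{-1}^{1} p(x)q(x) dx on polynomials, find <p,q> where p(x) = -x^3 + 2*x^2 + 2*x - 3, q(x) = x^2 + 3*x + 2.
<p,q> = -116/15

Expand the product: p(x)·q(x) = -x^5 - x^4 + 6*x^3 + 7*x^2 - 5*x - 6.
∫_{-1}^{1} of each monomial x^k gives [2/(k+1) if k even, 0 if k odd]. Integrating term-by-term (or equivalently evaluating the antiderivative F(x) = -x^6/6 - x^5/5 + 3*x^4/2 + 7*x^3/3 - 5*x^2/2 - 6*x at the endpoints):
  F(1) − F(−1) = -151/30 − (27/10) = -116/15.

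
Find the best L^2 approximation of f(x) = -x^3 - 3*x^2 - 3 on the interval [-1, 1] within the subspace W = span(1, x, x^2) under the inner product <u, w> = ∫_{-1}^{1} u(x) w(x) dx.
g(x) = -3*x^2 - 3*x/5 - 3

The best approximation g ∈ W is the orthogonal projection of f onto W. Writing g = a_0 + a_1 x + a_2 x^2, the coefficients solve the normal equations G · a = b where
  G_{ij} = <φ_i, φ_j> and b_i = <f, φ_i>, with φ_0 = 1, φ_1 = x, φ_2 = x^2.
G =
  [2, 0, 2/3]
  [0, 2/3, 0]
  [2/3, 0, 2/5],
b = (-8, -2/5, -16/5).
Solving gives a_0 = -3, a_1 = -3/5, a_2 = -3, so
  g(x) = -3*x^2 - 3*x/5 - 3.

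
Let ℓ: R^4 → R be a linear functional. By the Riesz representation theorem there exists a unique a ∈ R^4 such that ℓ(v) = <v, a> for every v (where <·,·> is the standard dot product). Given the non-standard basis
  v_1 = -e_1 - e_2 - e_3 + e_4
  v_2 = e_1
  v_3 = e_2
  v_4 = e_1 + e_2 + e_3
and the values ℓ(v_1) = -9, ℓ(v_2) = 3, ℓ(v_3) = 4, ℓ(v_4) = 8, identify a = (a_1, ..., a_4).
a = (3, 4, 1, -1)

Write a = (a_1, ..., a_4) in the standard basis. For each basis vector v_i, ℓ(v_i) = <v_i, a> is a linear equation in the a_j's. Collect the n equations into a matrix system V a = ℓ, where row i of V is v_i (expressed in the standard basis). Since V is invertible (lower-triangular with 1s on the diagonal, up to permutation), solve by back-substitution:
  V =
[[-1, -1, -1, 1],
 [1, 0, 0, 0],
 [0, 1, 0, 0],
 [1, 1, 1, 0]]
  V a = (-9, 3, 4, 8)
Solving gives a = (3, 4, 1, -1).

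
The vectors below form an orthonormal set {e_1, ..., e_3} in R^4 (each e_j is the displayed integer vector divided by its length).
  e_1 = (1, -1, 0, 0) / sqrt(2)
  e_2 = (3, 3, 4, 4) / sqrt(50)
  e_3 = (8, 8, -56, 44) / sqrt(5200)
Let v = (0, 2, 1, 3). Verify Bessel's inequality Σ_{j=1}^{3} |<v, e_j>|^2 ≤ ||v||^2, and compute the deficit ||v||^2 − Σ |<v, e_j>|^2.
Σ |<v, e_j>|^2 = 173/13; ||v||^2 = 14; deficit = 9/13

Write each e_j = u_j / sqrt(<u_j, u_j>) where u_j is the displayed integer vector. Then <v, e_j> = <v, u_j> / sqrt(<u_j, u_j>), so |<v, e_j>|^2 = <v, u_j>^2 / <u_j, u_j>.
Coefficients: <v, e_1> = -2/sqrt(2), <v, e_2> = 22/sqrt(50), <v, e_3> = 92/sqrt(5200).
Square and sum: Σ |<v, e_j>|^2 = 173/13.
Compute ||v||^2 = v·v = 14.
Deficit = 14 − 173/13 = 9/13 ≥ 0, confirming Bessel's inequality. (The deficit equals ||v − Σ <v,e_j> e_j||^2, the squared distance from v to span{e_j}.)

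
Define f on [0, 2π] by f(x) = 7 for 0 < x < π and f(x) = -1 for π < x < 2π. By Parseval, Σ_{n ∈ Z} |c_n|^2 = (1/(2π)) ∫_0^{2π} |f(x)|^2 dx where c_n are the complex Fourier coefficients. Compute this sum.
Σ |c_n|^2 = 25

Parseval equates the L^2 energy of f (normalised by 1/(2π)) with the ℓ^2 sum of its Fourier coefficients: (1/(2π)) ∫_0^{2π} |f|^2 = Σ |c_n|^2.
Compute the left side: (1/(2π)) [∫_0^π 7^2 dx + ∫_π^{2π} (-1)^2 dx] = (1/(2π)) · (49π + 1π) = (49 + 1)/2 = 25.
So Σ_{n ∈ Z} |c_n|^2 = 25.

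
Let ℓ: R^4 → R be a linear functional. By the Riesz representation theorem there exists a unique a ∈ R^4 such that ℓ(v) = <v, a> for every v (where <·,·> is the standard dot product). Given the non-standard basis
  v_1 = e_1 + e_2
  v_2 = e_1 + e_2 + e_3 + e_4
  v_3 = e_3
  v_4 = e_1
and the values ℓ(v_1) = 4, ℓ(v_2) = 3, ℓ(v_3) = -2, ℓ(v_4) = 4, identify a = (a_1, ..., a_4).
a = (4, 0, -2, 1)

Write a = (a_1, ..., a_4) in the standard basis. For each basis vector v_i, ℓ(v_i) = <v_i, a> is a linear equation in the a_j's. Collect the n equations into a matrix system V a = ℓ, where row i of V is v_i (expressed in the standard basis). Since V is invertible (lower-triangular with 1s on the diagonal, up to permutation), solve by back-substitution:
  V =
[[1, 1, 0, 0],
 [1, 1, 1, 1],
 [0, 0, 1, 0],
 [1, 0, 0, 0]]
  V a = (4, 3, -2, 4)
Solving gives a = (4, 0, -2, 1).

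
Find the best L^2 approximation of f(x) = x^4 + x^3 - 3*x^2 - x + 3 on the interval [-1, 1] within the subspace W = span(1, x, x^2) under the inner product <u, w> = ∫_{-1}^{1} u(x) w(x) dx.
g(x) = -15*x^2/7 - 2*x/5 + 102/35

The best approximation g ∈ W is the orthogonal projection of f onto W. Writing g = a_0 + a_1 x + a_2 x^2, the coefficients solve the normal equations G · a = b where
  G_{ij} = <φ_i, φ_j> and b_i = <f, φ_i>, with φ_0 = 1, φ_1 = x, φ_2 = x^2.
G =
  [2, 0, 2/3]
  [0, 2/3, 0]
  [2/3, 0, 2/5],
b = (22/5, -4/15, 38/35).
Solving gives a_0 = 102/35, a_1 = -2/5, a_2 = -15/7, so
  g(x) = -15*x^2/7 - 2*x/5 + 102/35.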